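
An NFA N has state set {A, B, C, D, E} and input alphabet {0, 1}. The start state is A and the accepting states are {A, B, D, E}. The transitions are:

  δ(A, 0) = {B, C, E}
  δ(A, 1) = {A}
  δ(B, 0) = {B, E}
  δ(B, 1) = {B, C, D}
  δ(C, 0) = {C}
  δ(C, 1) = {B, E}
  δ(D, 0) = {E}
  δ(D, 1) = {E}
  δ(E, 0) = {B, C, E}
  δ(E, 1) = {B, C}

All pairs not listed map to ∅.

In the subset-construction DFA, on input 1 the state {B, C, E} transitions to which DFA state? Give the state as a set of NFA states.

δ(B,1) = {B, C, D}; δ(C,1) = {B, E}; δ(E,1) = {B, C}.
Union: {B, C, D, E}.

{B, C, D, E}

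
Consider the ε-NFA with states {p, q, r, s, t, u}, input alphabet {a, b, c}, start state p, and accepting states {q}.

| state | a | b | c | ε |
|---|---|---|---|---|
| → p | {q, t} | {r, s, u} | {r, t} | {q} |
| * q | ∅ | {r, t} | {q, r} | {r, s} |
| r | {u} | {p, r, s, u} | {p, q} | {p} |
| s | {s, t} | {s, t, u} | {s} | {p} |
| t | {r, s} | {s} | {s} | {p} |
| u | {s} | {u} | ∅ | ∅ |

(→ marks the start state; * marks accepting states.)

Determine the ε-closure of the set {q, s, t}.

{p, q, r, s, t}

Begin with {q, s, t}.
q →ε {r, s}; add r.
r →ε {p}; add p.
ε-closure = {p, q, r, s, t}.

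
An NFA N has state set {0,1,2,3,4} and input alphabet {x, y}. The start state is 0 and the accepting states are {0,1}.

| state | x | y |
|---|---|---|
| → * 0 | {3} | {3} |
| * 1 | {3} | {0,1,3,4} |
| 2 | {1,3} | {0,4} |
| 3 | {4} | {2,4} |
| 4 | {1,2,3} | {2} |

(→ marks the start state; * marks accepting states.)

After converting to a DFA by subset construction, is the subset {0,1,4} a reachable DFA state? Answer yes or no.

no

Start state of the DFA: {0}.
{0} --x--> {3}  [new]
{0} --y--> {3}  [seen]
{3} --x--> {4}  [new]
{3} --y--> {2,4}  [new]
{4} --x--> {1,2,3}  [new]
{4} --y--> {2}  [new]
{2,4} --x--> {1,2,3}  [seen]
{2,4} --y--> {0,2,4}  [new]
{1,2,3} --x--> {1,3,4}  [new]
{1,2,3} --y--> {0,1,2,3,4}  [new]
{2} --x--> {1,3}  [new]
{2} --y--> {0,4}  [new]
{0,2,4} --x--> {1,2,3}  [seen]
{0,2,4} --y--> {0,2,3,4}  [new]
{1,3,4} --x--> {1,2,3,4}  [new]
{1,3,4} --y--> {0,1,2,3,4}  [seen]
{0,1,2,3,4} --x--> {1,2,3,4}  [seen]
{0,1,2,3,4} --y--> {0,1,2,3,4}  [seen]
{1,3} --x--> {3,4}  [new]
{1,3} --y--> {0,1,2,3,4}  [seen]
{0,4} --x--> {1,2,3}  [seen]
{0,4} --y--> {2,3}  [new]
{0,2,3,4} --x--> {1,2,3,4}  [seen]
{0,2,3,4} --y--> {0,2,3,4}  [seen]
{1,2,3,4} --x--> {1,2,3,4}  [seen]
{1,2,3,4} --y--> {0,1,2,3,4}  [seen]
{3,4} --x--> {1,2,3,4}  [seen]
{3,4} --y--> {2,4}  [seen]
{2,3} --x--> {1,3,4}  [seen]
{2,3} --y--> {0,2,4}  [seen]
Reachable DFA states: {0}, {3}, {4}, {2,4}, {1,2,3}, {2}, {0,2,4}, {1,3,4}, {0,1,2,3,4}, {1,3}, {0,4}, {0,2,3,4}, {1,2,3,4}, {3,4}, {2,3}.
{0,1,4} is not among them.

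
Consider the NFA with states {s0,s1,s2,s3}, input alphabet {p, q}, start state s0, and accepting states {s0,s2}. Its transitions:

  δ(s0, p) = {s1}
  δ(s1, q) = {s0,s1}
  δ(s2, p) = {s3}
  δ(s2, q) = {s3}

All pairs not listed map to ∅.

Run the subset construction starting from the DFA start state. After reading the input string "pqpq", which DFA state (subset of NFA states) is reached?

{s0,s1}

Start: {s0}.
δ(s0,p) = {s1}.
Union: {s1}.
After p: {s1}.
δ(s1,q) = {s0,s1}.
Union: {s0,s1}.
After q: {s0,s1}.
δ(s0,p) = {s1}; δ(s1,p) = ∅.
Union: {s1}.
After p: {s1}.
δ(s1,q) = {s0,s1}.
Union: {s0,s1}.
After q: {s0,s1}.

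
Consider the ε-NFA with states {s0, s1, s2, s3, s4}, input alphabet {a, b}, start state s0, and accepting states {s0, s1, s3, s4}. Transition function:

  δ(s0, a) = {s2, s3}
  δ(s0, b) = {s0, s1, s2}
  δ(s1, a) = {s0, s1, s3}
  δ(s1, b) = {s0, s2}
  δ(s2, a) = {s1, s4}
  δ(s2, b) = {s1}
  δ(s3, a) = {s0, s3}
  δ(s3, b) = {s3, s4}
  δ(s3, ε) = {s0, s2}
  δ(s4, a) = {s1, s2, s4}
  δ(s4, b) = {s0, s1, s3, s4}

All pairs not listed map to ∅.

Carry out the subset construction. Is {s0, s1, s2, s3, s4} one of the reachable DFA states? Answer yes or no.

Start state of the DFA: {s0} (ε-closure of the NFA start).
{s0} --a--> {s0, s2, s3}  [new]
{s0} --b--> {s0, s1, s2}  [new]
{s0, s2, s3} --a--> {s0, s1, s2, s3, s4}  [new]
{s0, s2, s3} --b--> {s0, s1, s2, s3, s4}  [seen]
{s0, s1, s2} --a--> {s0, s1, s2, s3, s4}  [seen]
{s0, s1, s2} --b--> {s0, s1, s2}  [seen]
{s0, s1, s2, s3, s4} --a--> {s0, s1, s2, s3, s4}  [seen]
{s0, s1, s2, s3, s4} --b--> {s0, s1, s2, s3, s4}  [seen]
Reachable DFA states: {s0}, {s0, s2, s3}, {s0, s1, s2}, {s0, s1, s2, s3, s4}.
{s0, s1, s2, s3, s4} is among them.

yes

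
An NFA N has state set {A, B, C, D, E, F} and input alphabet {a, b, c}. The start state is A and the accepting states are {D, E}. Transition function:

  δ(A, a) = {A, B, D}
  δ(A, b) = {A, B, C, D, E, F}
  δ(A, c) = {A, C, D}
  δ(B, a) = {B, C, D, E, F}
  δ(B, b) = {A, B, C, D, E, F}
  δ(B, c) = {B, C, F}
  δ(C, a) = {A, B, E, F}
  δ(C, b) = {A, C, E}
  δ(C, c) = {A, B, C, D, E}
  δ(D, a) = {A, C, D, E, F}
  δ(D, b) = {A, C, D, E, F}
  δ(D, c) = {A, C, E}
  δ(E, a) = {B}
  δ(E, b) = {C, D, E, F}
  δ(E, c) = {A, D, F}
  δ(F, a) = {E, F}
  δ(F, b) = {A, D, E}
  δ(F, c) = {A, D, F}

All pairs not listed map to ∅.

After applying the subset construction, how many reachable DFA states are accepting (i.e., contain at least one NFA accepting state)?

Start state of the DFA: {A}.
{A} --a--> {A, B, D}  [new]
{A} --b--> {A, B, C, D, E, F}  [new]
{A} --c--> {A, C, D}  [new]
{A, B, D} --a--> {A, B, C, D, E, F}  [seen]
{A, B, D} --b--> {A, B, C, D, E, F}  [seen]
{A, B, D} --c--> {A, B, C, D, E, F}  [seen]
{A, B, C, D, E, F} --a--> {A, B, C, D, E, F}  [seen]
{A, B, C, D, E, F} --b--> {A, B, C, D, E, F}  [seen]
{A, B, C, D, E, F} --c--> {A, B, C, D, E, F}  [seen]
{A, C, D} --a--> {A, B, C, D, E, F}  [seen]
{A, C, D} --b--> {A, B, C, D, E, F}  [seen]
{A, C, D} --c--> {A, B, C, D, E}  [new]
{A, B, C, D, E} --a--> {A, B, C, D, E, F}  [seen]
{A, B, C, D, E} --b--> {A, B, C, D, E, F}  [seen]
{A, B, C, D, E} --c--> {A, B, C, D, E, F}  [seen]
Reachable DFA states: {A}, {A, B, D}, {A, B, C, D, E, F}, {A, C, D}, {A, B, C, D, E}.
Accepting DFA states (contain an NFA accepting state): {A, B, D}, {A, B, C, D, E, F}, {A, C, D}, {A, B, C, D, E}.

4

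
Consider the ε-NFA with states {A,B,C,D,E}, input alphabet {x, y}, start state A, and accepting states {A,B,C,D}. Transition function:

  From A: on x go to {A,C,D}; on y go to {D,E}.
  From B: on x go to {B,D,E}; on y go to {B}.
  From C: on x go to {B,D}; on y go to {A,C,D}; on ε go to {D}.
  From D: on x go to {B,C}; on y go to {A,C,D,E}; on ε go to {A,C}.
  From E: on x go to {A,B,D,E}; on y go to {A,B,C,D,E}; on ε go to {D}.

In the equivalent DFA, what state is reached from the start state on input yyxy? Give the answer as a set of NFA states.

{A,B,C,D,E}

Start: {A}.
δ(A,y) = {D,E}.
Union: {D,E}.
ε-closure gives {A,C,D,E}.
After y: {A,C,D,E}.
δ(A,y) = {D,E}; δ(C,y) = {A,C,D}; δ(D,y) = {A,C,D,E}; δ(E,y) = {A,B,C,D,E}.
Union: {A,B,C,D,E}.
After y: {A,B,C,D,E}.
δ(A,x) = {A,C,D}; δ(B,x) = {B,D,E}; δ(C,x) = {B,D}; δ(D,x) = {B,C}; δ(E,x) = {A,B,D,E}.
Union: {A,B,C,D,E}.
After x: {A,B,C,D,E}.
δ(A,y) = {D,E}; δ(B,y) = {B}; δ(C,y) = {A,C,D}; δ(D,y) = {A,C,D,E}; δ(E,y) = {A,B,C,D,E}.
Union: {A,B,C,D,E}.
After y: {A,B,C,D,E}.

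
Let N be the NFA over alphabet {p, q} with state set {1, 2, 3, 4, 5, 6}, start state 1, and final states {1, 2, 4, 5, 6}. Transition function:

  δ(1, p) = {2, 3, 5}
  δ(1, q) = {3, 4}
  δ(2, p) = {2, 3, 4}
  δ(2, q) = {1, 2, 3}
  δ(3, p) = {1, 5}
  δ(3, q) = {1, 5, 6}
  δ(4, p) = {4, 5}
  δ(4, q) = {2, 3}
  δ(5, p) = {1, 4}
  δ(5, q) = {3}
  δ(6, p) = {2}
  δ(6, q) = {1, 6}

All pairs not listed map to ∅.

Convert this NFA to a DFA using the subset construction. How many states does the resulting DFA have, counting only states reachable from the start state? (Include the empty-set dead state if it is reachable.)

8

Start state of the DFA: {1}.
{1} --p--> {2, 3, 5}  [new]
{1} --q--> {3, 4}  [new]
{2, 3, 5} --p--> {1, 2, 3, 4, 5}  [new]
{2, 3, 5} --q--> {1, 2, 3, 5, 6}  [new]
{3, 4} --p--> {1, 4, 5}  [new]
{3, 4} --q--> {1, 2, 3, 5, 6}  [seen]
{1, 2, 3, 4, 5} --p--> {1, 2, 3, 4, 5}  [seen]
{1, 2, 3, 4, 5} --q--> {1, 2, 3, 4, 5, 6}  [new]
{1, 2, 3, 5, 6} --p--> {1, 2, 3, 4, 5}  [seen]
{1, 2, 3, 5, 6} --q--> {1, 2, 3, 4, 5, 6}  [seen]
{1, 4, 5} --p--> {1, 2, 3, 4, 5}  [seen]
{1, 4, 5} --q--> {2, 3, 4}  [new]
{1, 2, 3, 4, 5, 6} --p--> {1, 2, 3, 4, 5}  [seen]
{1, 2, 3, 4, 5, 6} --q--> {1, 2, 3, 4, 5, 6}  [seen]
{2, 3, 4} --p--> {1, 2, 3, 4, 5}  [seen]
{2, 3, 4} --q--> {1, 2, 3, 5, 6}  [seen]
Reachable DFA states: {1}, {2, 3, 5}, {3, 4}, {1, 2, 3, 4, 5}, {1, 2, 3, 5, 6}, {1, 4, 5}, {1, 2, 3, 4, 5, 6}, {2, 3, 4}.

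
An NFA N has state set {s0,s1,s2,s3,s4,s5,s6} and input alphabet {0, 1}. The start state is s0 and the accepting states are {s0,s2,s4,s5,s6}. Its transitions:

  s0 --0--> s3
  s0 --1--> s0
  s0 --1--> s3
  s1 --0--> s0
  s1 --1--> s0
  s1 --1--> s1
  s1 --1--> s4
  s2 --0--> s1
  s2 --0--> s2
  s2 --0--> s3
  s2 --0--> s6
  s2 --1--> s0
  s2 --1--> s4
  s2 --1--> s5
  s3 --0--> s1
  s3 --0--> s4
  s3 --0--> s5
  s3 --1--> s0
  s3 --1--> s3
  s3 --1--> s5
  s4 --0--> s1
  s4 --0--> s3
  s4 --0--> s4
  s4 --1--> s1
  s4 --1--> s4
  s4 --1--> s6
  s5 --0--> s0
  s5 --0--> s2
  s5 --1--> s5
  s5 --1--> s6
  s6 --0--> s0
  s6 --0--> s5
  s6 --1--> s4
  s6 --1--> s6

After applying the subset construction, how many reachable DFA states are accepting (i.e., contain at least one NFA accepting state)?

Start state of the DFA: {s0}.
{s0} --0--> {s3}  [new]
{s0} --1--> {s0,s3}  [new]
{s3} --0--> {s1,s4,s5}  [new]
{s3} --1--> {s0,s3,s5}  [new]
{s0,s3} --0--> {s1,s3,s4,s5}  [new]
{s0,s3} --1--> {s0,s3,s5}  [seen]
{s1,s4,s5} --0--> {s0,s1,s2,s3,s4}  [new]
{s1,s4,s5} --1--> {s0,s1,s4,s5,s6}  [new]
{s0,s3,s5} --0--> {s0,s1,s2,s3,s4,s5}  [new]
{s0,s3,s5} --1--> {s0,s3,s5,s6}  [new]
{s1,s3,s4,s5} --0--> {s0,s1,s2,s3,s4,s5}  [seen]
{s1,s3,s4,s5} --1--> {s0,s1,s3,s4,s5,s6}  [new]
{s0,s1,s2,s3,s4} --0--> {s0,s1,s2,s3,s4,s5,s6}  [new]
{s0,s1,s2,s3,s4} --1--> {s0,s1,s3,s4,s5,s6}  [seen]
{s0,s1,s4,s5,s6} --0--> {s0,s1,s2,s3,s4,s5}  [seen]
{s0,s1,s4,s5,s6} --1--> {s0,s1,s3,s4,s5,s6}  [seen]
{s0,s1,s2,s3,s4,s5} --0--> {s0,s1,s2,s3,s4,s5,s6}  [seen]
{s0,s1,s2,s3,s4,s5} --1--> {s0,s1,s3,s4,s5,s6}  [seen]
{s0,s3,s5,s6} --0--> {s0,s1,s2,s3,s4,s5}  [seen]
{s0,s3,s5,s6} --1--> {s0,s3,s4,s5,s6}  [new]
{s0,s1,s3,s4,s5,s6} --0--> {s0,s1,s2,s3,s4,s5}  [seen]
{s0,s1,s3,s4,s5,s6} --1--> {s0,s1,s3,s4,s5,s6}  [seen]
{s0,s1,s2,s3,s4,s5,s6} --0--> {s0,s1,s2,s3,s4,s5,s6}  [seen]
{s0,s1,s2,s3,s4,s5,s6} --1--> {s0,s1,s3,s4,s5,s6}  [seen]
{s0,s3,s4,s5,s6} --0--> {s0,s1,s2,s3,s4,s5}  [seen]
{s0,s3,s4,s5,s6} --1--> {s0,s1,s3,s4,s5,s6}  [seen]
Reachable DFA states: {s0}, {s3}, {s0,s3}, {s1,s4,s5}, {s0,s3,s5}, {s1,s3,s4,s5}, {s0,s1,s2,s3,s4}, {s0,s1,s4,s5,s6}, {s0,s1,s2,s3,s4,s5}, {s0,s3,s5,s6}, {s0,s1,s3,s4,s5,s6}, {s0,s1,s2,s3,s4,s5,s6}, {s0,s3,s4,s5,s6}.
Accepting DFA states (contain an NFA accepting state): {s0}, {s0,s3}, {s1,s4,s5}, {s0,s3,s5}, {s1,s3,s4,s5}, {s0,s1,s2,s3,s4}, {s0,s1,s4,s5,s6}, {s0,s1,s2,s3,s4,s5}, {s0,s3,s5,s6}, {s0,s1,s3,s4,s5,s6}, {s0,s1,s2,s3,s4,s5,s6}, {s0,s3,s4,s5,s6}.

12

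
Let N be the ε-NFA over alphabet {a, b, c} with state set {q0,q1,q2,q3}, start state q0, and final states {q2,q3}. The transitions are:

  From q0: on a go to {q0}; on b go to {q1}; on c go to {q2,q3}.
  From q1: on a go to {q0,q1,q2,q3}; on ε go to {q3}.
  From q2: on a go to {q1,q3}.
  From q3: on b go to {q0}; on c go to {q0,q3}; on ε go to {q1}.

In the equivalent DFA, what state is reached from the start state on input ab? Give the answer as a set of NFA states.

Start: {q0}.
δ(q0,a) = {q0}.
Union: {q0}.
After a: {q0}.
δ(q0,b) = {q1}.
Union: {q1}.
ε-closure gives {q1,q3}.
After b: {q1,q3}.

{q1,q3}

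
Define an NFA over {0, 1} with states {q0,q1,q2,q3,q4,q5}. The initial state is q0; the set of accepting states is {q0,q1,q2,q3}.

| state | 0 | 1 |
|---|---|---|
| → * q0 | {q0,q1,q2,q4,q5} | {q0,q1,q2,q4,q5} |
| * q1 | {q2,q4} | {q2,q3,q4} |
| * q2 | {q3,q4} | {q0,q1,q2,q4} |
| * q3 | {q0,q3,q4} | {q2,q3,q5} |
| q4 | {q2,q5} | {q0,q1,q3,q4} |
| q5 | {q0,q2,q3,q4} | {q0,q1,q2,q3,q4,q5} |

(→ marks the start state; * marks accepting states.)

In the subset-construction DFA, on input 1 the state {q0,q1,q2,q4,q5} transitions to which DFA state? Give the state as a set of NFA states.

{q0,q1,q2,q3,q4,q5}

δ(q0,1) = {q0,q1,q2,q4,q5}; δ(q1,1) = {q2,q3,q4}; δ(q2,1) = {q0,q1,q2,q4}; δ(q4,1) = {q0,q1,q3,q4}; δ(q5,1) = {q0,q1,q2,q3,q4,q5}.
Union: {q0,q1,q2,q3,q4,q5}.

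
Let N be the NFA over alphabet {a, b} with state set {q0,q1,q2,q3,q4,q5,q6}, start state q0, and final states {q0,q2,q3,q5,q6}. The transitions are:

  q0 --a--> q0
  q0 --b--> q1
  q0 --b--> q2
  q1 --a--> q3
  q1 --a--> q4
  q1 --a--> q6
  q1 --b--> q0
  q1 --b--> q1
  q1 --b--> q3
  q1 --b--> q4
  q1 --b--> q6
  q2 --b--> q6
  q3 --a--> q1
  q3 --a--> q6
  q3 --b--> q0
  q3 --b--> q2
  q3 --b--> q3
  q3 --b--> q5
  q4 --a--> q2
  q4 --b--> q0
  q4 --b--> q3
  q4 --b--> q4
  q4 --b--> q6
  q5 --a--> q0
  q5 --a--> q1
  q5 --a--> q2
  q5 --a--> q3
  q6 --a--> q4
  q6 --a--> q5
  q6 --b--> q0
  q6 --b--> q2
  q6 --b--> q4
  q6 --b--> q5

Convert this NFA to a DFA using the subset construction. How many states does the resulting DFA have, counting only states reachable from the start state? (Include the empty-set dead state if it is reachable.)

7

Start state of the DFA: {q0}.
{q0} --a--> {q0}  [seen]
{q0} --b--> {q1,q2}  [new]
{q1,q2} --a--> {q3,q4,q6}  [new]
{q1,q2} --b--> {q0,q1,q3,q4,q6}  [new]
{q3,q4,q6} --a--> {q1,q2,q4,q5,q6}  [new]
{q3,q4,q6} --b--> {q0,q2,q3,q4,q5,q6}  [new]
{q0,q1,q3,q4,q6} --a--> {q0,q1,q2,q3,q4,q5,q6}  [new]
{q0,q1,q3,q4,q6} --b--> {q0,q1,q2,q3,q4,q5,q6}  [seen]
{q1,q2,q4,q5,q6} --a--> {q0,q1,q2,q3,q4,q5,q6}  [seen]
{q1,q2,q4,q5,q6} --b--> {q0,q1,q2,q3,q4,q5,q6}  [seen]
{q0,q2,q3,q4,q5,q6} --a--> {q0,q1,q2,q3,q4,q5,q6}  [seen]
{q0,q2,q3,q4,q5,q6} --b--> {q0,q1,q2,q3,q4,q5,q6}  [seen]
{q0,q1,q2,q3,q4,q5,q6} --a--> {q0,q1,q2,q3,q4,q5,q6}  [seen]
{q0,q1,q2,q3,q4,q5,q6} --b--> {q0,q1,q2,q3,q4,q5,q6}  [seen]
Reachable DFA states: {q0}, {q1,q2}, {q3,q4,q6}, {q0,q1,q3,q4,q6}, {q1,q2,q4,q5,q6}, {q0,q2,q3,q4,q5,q6}, {q0,q1,q2,q3,q4,q5,q6}.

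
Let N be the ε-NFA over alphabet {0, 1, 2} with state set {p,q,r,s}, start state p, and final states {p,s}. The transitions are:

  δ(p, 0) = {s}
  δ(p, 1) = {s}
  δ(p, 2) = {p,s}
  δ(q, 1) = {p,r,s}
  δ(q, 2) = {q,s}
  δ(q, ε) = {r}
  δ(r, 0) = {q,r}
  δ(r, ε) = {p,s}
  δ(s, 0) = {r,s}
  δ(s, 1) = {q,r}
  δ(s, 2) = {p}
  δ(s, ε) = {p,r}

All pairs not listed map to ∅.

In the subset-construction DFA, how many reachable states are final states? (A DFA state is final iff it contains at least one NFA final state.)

3

Start state of the DFA: {p} (ε-closure of the NFA start).
{p} --0--> {p,r,s}  [new]
{p} --1--> {p,r,s}  [seen]
{p} --2--> {p,r,s}  [seen]
{p,r,s} --0--> {p,q,r,s}  [new]
{p,r,s} --1--> {p,q,r,s}  [seen]
{p,r,s} --2--> {p,r,s}  [seen]
{p,q,r,s} --0--> {p,q,r,s}  [seen]
{p,q,r,s} --1--> {p,q,r,s}  [seen]
{p,q,r,s} --2--> {p,q,r,s}  [seen]
Reachable DFA states: {p}, {p,r,s}, {p,q,r,s}.
Accepting DFA states (contain an NFA accepting state): {p}, {p,r,s}, {p,q,r,s}.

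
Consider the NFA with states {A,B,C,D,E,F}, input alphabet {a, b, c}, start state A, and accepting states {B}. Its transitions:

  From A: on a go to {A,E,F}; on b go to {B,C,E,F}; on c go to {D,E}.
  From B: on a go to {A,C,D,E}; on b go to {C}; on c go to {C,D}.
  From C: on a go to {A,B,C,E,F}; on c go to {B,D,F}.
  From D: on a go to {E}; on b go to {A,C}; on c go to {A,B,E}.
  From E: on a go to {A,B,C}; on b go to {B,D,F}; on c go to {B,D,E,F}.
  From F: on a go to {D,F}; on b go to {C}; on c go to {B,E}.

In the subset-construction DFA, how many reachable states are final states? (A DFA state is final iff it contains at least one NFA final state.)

9

Start state of the DFA: {A}.
{A} --a--> {A,E,F}  [new]
{A} --b--> {B,C,E,F}  [new]
{A} --c--> {D,E}  [new]
{A,E,F} --a--> {A,B,C,D,E,F}  [new]
{A,E,F} --b--> {B,C,D,E,F}  [new]
{A,E,F} --c--> {B,D,E,F}  [new]
{B,C,E,F} --a--> {A,B,C,D,E,F}  [seen]
{B,C,E,F} --b--> {B,C,D,F}  [new]
{B,C,E,F} --c--> {B,C,D,E,F}  [seen]
{D,E} --a--> {A,B,C,E}  [new]
{D,E} --b--> {A,B,C,D,F}  [new]
{D,E} --c--> {A,B,D,E,F}  [new]
{A,B,C,D,E,F} --a--> {A,B,C,D,E,F}  [seen]
{A,B,C,D,E,F} --b--> {A,B,C,D,E,F}  [seen]
{A,B,C,D,E,F} --c--> {A,B,C,D,E,F}  [seen]
{B,C,D,E,F} --a--> {A,B,C,D,E,F}  [seen]
{B,C,D,E,F} --b--> {A,B,C,D,F}  [seen]
{B,C,D,E,F} --c--> {A,B,C,D,E,F}  [seen]
{B,D,E,F} --a--> {A,B,C,D,E,F}  [seen]
{B,D,E,F} --b--> {A,B,C,D,F}  [seen]
{B,D,E,F} --c--> {A,B,C,D,E,F}  [seen]
{B,C,D,F} --a--> {A,B,C,D,E,F}  [seen]
{B,C,D,F} --b--> {A,C}  [new]
{B,C,D,F} --c--> {A,B,C,D,E,F}  [seen]
{A,B,C,E} --a--> {A,B,C,D,E,F}  [seen]
{A,B,C,E} --b--> {B,C,D,E,F}  [seen]
{A,B,C,E} --c--> {B,C,D,E,F}  [seen]
{A,B,C,D,F} --a--> {A,B,C,D,E,F}  [seen]
{A,B,C,D,F} --b--> {A,B,C,E,F}  [new]
{A,B,C,D,F} --c--> {A,B,C,D,E,F}  [seen]
{A,B,D,E,F} --a--> {A,B,C,D,E,F}  [seen]
{A,B,D,E,F} --b--> {A,B,C,D,E,F}  [seen]
{A,B,D,E,F} --c--> {A,B,C,D,E,F}  [seen]
{A,C} --a--> {A,B,C,E,F}  [seen]
{A,C} --b--> {B,C,E,F}  [seen]
{A,C} --c--> {B,D,E,F}  [seen]
{A,B,C,E,F} --a--> {A,B,C,D,E,F}  [seen]
{A,B,C,E,F} --b--> {B,C,D,E,F}  [seen]
{A,B,C,E,F} --c--> {B,C,D,E,F}  [seen]
Reachable DFA states: {A}, {A,E,F}, {B,C,E,F}, {D,E}, {A,B,C,D,E,F}, {B,C,D,E,F}, {B,D,E,F}, {B,C,D,F}, {A,B,C,E}, {A,B,C,D,F}, {A,B,D,E,F}, {A,C}, {A,B,C,E,F}.
Accepting DFA states (contain an NFA accepting state): {B,C,E,F}, {A,B,C,D,E,F}, {B,C,D,E,F}, {B,D,E,F}, {B,C,D,F}, {A,B,C,E}, {A,B,C,D,F}, {A,B,D,E,F}, {A,B,C,E,F}.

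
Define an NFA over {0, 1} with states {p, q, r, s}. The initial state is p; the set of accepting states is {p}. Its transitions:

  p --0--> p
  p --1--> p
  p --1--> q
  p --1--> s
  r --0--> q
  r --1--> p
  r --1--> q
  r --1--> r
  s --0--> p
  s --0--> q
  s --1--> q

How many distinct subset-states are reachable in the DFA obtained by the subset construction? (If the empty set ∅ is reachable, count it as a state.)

Start state of the DFA: {p}.
{p} --0--> {p}  [seen]
{p} --1--> {p, q, s}  [new]
{p, q, s} --0--> {p, q}  [new]
{p, q, s} --1--> {p, q, s}  [seen]
{p, q} --0--> {p}  [seen]
{p, q} --1--> {p, q, s}  [seen]
Reachable DFA states: {p}, {p, q, s}, {p, q}.

3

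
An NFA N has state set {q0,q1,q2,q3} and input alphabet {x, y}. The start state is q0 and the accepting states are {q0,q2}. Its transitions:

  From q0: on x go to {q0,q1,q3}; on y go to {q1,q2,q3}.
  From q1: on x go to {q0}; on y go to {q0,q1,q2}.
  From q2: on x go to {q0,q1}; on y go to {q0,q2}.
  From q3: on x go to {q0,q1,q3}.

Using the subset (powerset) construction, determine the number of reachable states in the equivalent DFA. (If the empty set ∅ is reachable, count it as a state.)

Start state of the DFA: {q0}.
{q0} --x--> {q0,q1,q3}  [new]
{q0} --y--> {q1,q2,q3}  [new]
{q0,q1,q3} --x--> {q0,q1,q3}  [seen]
{q0,q1,q3} --y--> {q0,q1,q2,q3}  [new]
{q1,q2,q3} --x--> {q0,q1,q3}  [seen]
{q1,q2,q3} --y--> {q0,q1,q2}  [new]
{q0,q1,q2,q3} --x--> {q0,q1,q3}  [seen]
{q0,q1,q2,q3} --y--> {q0,q1,q2,q3}  [seen]
{q0,q1,q2} --x--> {q0,q1,q3}  [seen]
{q0,q1,q2} --y--> {q0,q1,q2,q3}  [seen]
Reachable DFA states: {q0}, {q0,q1,q3}, {q1,q2,q3}, {q0,q1,q2,q3}, {q0,q1,q2}.

5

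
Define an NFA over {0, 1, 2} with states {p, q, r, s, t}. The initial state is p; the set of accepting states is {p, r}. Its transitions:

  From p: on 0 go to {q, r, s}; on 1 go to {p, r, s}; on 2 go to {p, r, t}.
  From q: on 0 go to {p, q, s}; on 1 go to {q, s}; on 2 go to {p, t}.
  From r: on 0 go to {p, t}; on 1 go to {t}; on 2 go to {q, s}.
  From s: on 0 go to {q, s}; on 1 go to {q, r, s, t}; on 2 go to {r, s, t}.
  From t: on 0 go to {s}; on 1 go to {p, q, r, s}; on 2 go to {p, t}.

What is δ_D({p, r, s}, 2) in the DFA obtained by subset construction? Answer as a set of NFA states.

{p, q, r, s, t}

δ(p,2) = {p, r, t}; δ(r,2) = {q, s}; δ(s,2) = {r, s, t}.
Union: {p, q, r, s, t}.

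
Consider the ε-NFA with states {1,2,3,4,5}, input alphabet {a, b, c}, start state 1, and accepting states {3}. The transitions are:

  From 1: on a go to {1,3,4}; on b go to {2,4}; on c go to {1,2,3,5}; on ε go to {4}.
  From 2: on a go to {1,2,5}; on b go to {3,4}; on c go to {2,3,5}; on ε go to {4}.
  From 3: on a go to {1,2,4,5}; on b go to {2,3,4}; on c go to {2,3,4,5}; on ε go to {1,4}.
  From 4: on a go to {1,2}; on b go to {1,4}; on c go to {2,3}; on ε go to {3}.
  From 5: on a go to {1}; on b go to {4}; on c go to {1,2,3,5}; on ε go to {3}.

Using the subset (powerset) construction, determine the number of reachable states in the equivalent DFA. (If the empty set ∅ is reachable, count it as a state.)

3

Start state of the DFA: {1,3,4} (ε-closure of the NFA start).
{1,3,4} --a--> {1,2,3,4,5}  [new]
{1,3,4} --b--> {1,2,3,4}  [new]
{1,3,4} --c--> {1,2,3,4,5}  [seen]
{1,2,3,4,5} --a--> {1,2,3,4,5}  [seen]
{1,2,3,4,5} --b--> {1,2,3,4}  [seen]
{1,2,3,4,5} --c--> {1,2,3,4,5}  [seen]
{1,2,3,4} --a--> {1,2,3,4,5}  [seen]
{1,2,3,4} --b--> {1,2,3,4}  [seen]
{1,2,3,4} --c--> {1,2,3,4,5}  [seen]
Reachable DFA states: {1,3,4}, {1,2,3,4,5}, {1,2,3,4}.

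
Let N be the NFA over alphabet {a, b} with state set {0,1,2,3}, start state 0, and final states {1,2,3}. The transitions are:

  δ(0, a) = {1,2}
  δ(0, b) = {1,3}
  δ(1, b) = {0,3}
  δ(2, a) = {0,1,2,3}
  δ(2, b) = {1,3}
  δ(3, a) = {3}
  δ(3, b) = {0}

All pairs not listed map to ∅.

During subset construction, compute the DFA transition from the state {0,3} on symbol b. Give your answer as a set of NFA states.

δ(0,b) = {1,3}; δ(3,b) = {0}.
Union: {0,1,3}.

{0,1,3}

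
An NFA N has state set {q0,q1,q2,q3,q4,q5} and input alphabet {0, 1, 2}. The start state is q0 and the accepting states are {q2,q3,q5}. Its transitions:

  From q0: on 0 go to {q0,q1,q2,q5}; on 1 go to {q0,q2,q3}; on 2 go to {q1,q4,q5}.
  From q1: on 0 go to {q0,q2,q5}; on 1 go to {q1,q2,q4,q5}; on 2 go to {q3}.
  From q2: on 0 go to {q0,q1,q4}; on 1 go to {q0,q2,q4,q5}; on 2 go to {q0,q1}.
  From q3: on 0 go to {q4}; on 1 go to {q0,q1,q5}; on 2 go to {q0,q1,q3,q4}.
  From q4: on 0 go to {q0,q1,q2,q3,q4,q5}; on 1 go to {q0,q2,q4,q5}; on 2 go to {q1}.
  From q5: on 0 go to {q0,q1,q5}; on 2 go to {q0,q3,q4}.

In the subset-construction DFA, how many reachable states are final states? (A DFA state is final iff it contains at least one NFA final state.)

Start state of the DFA: {q0}.
{q0} --0--> {q0,q1,q2,q5}  [new]
{q0} --1--> {q0,q2,q3}  [new]
{q0} --2--> {q1,q4,q5}  [new]
{q0,q1,q2,q5} --0--> {q0,q1,q2,q4,q5}  [new]
{q0,q1,q2,q5} --1--> {q0,q1,q2,q3,q4,q5}  [new]
{q0,q1,q2,q5} --2--> {q0,q1,q3,q4,q5}  [new]
{q0,q2,q3} --0--> {q0,q1,q2,q4,q5}  [seen]
{q0,q2,q3} --1--> {q0,q1,q2,q3,q4,q5}  [seen]
{q0,q2,q3} --2--> {q0,q1,q3,q4,q5}  [seen]
{q1,q4,q5} --0--> {q0,q1,q2,q3,q4,q5}  [seen]
{q1,q4,q5} --1--> {q0,q1,q2,q4,q5}  [seen]
{q1,q4,q5} --2--> {q0,q1,q3,q4}  [new]
{q0,q1,q2,q4,q5} --0--> {q0,q1,q2,q3,q4,q5}  [seen]
{q0,q1,q2,q4,q5} --1--> {q0,q1,q2,q3,q4,q5}  [seen]
{q0,q1,q2,q4,q5} --2--> {q0,q1,q3,q4,q5}  [seen]
{q0,q1,q2,q3,q4,q5} --0--> {q0,q1,q2,q3,q4,q5}  [seen]
{q0,q1,q2,q3,q4,q5} --1--> {q0,q1,q2,q3,q4,q5}  [seen]
{q0,q1,q2,q3,q4,q5} --2--> {q0,q1,q3,q4,q5}  [seen]
{q0,q1,q3,q4,q5} --0--> {q0,q1,q2,q3,q4,q5}  [seen]
{q0,q1,q3,q4,q5} --1--> {q0,q1,q2,q3,q4,q5}  [seen]
{q0,q1,q3,q4,q5} --2--> {q0,q1,q3,q4,q5}  [seen]
{q0,q1,q3,q4} --0--> {q0,q1,q2,q3,q4,q5}  [seen]
{q0,q1,q3,q4} --1--> {q0,q1,q2,q3,q4,q5}  [seen]
{q0,q1,q3,q4} --2--> {q0,q1,q3,q4,q5}  [seen]
Reachable DFA states: {q0}, {q0,q1,q2,q5}, {q0,q2,q3}, {q1,q4,q5}, {q0,q1,q2,q4,q5}, {q0,q1,q2,q3,q4,q5}, {q0,q1,q3,q4,q5}, {q0,q1,q3,q4}.
Accepting DFA states (contain an NFA accepting state): {q0,q1,q2,q5}, {q0,q2,q3}, {q1,q4,q5}, {q0,q1,q2,q4,q5}, {q0,q1,q2,q3,q4,q5}, {q0,q1,q3,q4,q5}, {q0,q1,q3,q4}.

7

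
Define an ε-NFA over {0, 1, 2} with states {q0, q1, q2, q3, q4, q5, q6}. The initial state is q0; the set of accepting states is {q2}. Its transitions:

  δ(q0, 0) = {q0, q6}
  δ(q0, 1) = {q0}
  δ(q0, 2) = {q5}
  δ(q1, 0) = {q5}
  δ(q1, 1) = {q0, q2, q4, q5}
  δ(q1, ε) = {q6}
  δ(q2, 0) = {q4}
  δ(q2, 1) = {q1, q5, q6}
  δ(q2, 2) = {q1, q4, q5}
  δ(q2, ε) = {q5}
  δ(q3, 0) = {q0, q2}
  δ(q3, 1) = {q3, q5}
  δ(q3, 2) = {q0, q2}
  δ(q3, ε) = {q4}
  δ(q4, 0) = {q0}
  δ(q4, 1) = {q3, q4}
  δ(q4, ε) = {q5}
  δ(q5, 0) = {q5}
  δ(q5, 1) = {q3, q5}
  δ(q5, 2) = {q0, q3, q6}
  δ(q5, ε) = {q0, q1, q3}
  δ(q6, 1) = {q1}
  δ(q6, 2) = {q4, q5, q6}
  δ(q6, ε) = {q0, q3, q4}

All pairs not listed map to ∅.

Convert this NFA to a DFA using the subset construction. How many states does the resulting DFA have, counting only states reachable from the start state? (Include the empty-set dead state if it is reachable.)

3

Start state of the DFA: {q0} (ε-closure of the NFA start).
{q0} --0--> {q0, q1, q3, q4, q5, q6}  [new]
{q0} --1--> {q0}  [seen]
{q0} --2--> {q0, q1, q3, q4, q5, q6}  [seen]
{q0, q1, q3, q4, q5, q6} --0--> {q0, q1, q2, q3, q4, q5, q6}  [new]
{q0, q1, q3, q4, q5, q6} --1--> {q0, q1, q2, q3, q4, q5, q6}  [seen]
{q0, q1, q3, q4, q5, q6} --2--> {q0, q1, q2, q3, q4, q5, q6}  [seen]
{q0, q1, q2, q3, q4, q5, q6} --0--> {q0, q1, q2, q3, q4, q5, q6}  [seen]
{q0, q1, q2, q3, q4, q5, q6} --1--> {q0, q1, q2, q3, q4, q5, q6}  [seen]
{q0, q1, q2, q3, q4, q5, q6} --2--> {q0, q1, q2, q3, q4, q5, q6}  [seen]
Reachable DFA states: {q0}, {q0, q1, q3, q4, q5, q6}, {q0, q1, q2, q3, q4, q5, q6}.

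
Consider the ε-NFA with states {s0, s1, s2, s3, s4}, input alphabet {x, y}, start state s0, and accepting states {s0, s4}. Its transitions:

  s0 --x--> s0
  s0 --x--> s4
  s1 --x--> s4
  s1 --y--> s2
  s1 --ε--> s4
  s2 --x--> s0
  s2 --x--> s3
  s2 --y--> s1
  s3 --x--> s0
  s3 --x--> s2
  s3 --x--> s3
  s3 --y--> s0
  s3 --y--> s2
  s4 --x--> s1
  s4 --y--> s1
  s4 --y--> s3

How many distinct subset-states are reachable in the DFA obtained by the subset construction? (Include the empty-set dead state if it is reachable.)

7

Start state of the DFA: {s0} (ε-closure of the NFA start).
{s0} --x--> {s0, s4}  [new]
{s0} --y--> ∅  [new]
{s0, s4} --x--> {s0, s1, s4}  [new]
{s0, s4} --y--> {s1, s3, s4}  [new]
∅ --x--> ∅  [seen]
∅ --y--> ∅  [seen]
{s0, s1, s4} --x--> {s0, s1, s4}  [seen]
{s0, s1, s4} --y--> {s1, s2, s3, s4}  [new]
{s1, s3, s4} --x--> {s0, s1, s2, s3, s4}  [new]
{s1, s3, s4} --y--> {s0, s1, s2, s3, s4}  [seen]
{s1, s2, s3, s4} --x--> {s0, s1, s2, s3, s4}  [seen]
{s1, s2, s3, s4} --y--> {s0, s1, s2, s3, s4}  [seen]
{s0, s1, s2, s3, s4} --x--> {s0, s1, s2, s3, s4}  [seen]
{s0, s1, s2, s3, s4} --y--> {s0, s1, s2, s3, s4}  [seen]
Reachable DFA states: {s0}, {s0, s4}, ∅, {s0, s1, s4}, {s1, s3, s4}, {s1, s2, s3, s4}, {s0, s1, s2, s3, s4}.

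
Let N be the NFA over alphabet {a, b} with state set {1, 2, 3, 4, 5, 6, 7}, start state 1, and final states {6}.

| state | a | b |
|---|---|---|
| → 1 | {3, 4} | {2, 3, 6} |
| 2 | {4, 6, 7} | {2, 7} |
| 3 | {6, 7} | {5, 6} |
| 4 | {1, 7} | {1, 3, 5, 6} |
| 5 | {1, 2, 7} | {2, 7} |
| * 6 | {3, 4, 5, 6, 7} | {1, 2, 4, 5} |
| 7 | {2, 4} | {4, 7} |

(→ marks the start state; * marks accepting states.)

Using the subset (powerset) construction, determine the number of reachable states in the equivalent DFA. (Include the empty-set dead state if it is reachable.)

Start state of the DFA: {1}.
{1} --a--> {3, 4}  [new]
{1} --b--> {2, 3, 6}  [new]
{3, 4} --a--> {1, 6, 7}  [new]
{3, 4} --b--> {1, 3, 5, 6}  [new]
{2, 3, 6} --a--> {3, 4, 5, 6, 7}  [new]
{2, 3, 6} --b--> {1, 2, 4, 5, 6, 7}  [new]
{1, 6, 7} --a--> {2, 3, 4, 5, 6, 7}  [new]
{1, 6, 7} --b--> {1, 2, 3, 4, 5, 6, 7}  [new]
{1, 3, 5, 6} --a--> {1, 2, 3, 4, 5, 6, 7}  [seen]
{1, 3, 5, 6} --b--> {1, 2, 3, 4, 5, 6, 7}  [seen]
{3, 4, 5, 6, 7} --a--> {1, 2, 3, 4, 5, 6, 7}  [seen]
{3, 4, 5, 6, 7} --b--> {1, 2, 3, 4, 5, 6, 7}  [seen]
{1, 2, 4, 5, 6, 7} --a--> {1, 2, 3, 4, 5, 6, 7}  [seen]
{1, 2, 4, 5, 6, 7} --b--> {1, 2, 3, 4, 5, 6, 7}  [seen]
{2, 3, 4, 5, 6, 7} --a--> {1, 2, 3, 4, 5, 6, 7}  [seen]
{2, 3, 4, 5, 6, 7} --b--> {1, 2, 3, 4, 5, 6, 7}  [seen]
{1, 2, 3, 4, 5, 6, 7} --a--> {1, 2, 3, 4, 5, 6, 7}  [seen]
{1, 2, 3, 4, 5, 6, 7} --b--> {1, 2, 3, 4, 5, 6, 7}  [seen]
Reachable DFA states: {1}, {3, 4}, {2, 3, 6}, {1, 6, 7}, {1, 3, 5, 6}, {3, 4, 5, 6, 7}, {1, 2, 4, 5, 6, 7}, {2, 3, 4, 5, 6, 7}, {1, 2, 3, 4, 5, 6, 7}.

9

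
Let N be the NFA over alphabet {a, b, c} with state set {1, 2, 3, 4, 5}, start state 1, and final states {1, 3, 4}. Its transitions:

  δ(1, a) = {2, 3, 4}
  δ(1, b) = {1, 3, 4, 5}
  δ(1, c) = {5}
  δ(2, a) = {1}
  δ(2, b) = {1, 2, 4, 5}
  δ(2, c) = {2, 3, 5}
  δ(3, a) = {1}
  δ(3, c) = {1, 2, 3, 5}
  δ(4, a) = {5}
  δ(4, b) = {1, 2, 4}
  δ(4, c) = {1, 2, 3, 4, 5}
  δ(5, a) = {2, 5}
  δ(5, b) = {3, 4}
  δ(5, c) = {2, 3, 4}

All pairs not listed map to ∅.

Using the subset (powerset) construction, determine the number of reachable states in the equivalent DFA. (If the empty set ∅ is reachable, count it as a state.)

Start state of the DFA: {1}.
{1} --a--> {2, 3, 4}  [new]
{1} --b--> {1, 3, 4, 5}  [new]
{1} --c--> {5}  [new]
{2, 3, 4} --a--> {1, 5}  [new]
{2, 3, 4} --b--> {1, 2, 4, 5}  [new]
{2, 3, 4} --c--> {1, 2, 3, 4, 5}  [new]
{1, 3, 4, 5} --a--> {1, 2, 3, 4, 5}  [seen]
{1, 3, 4, 5} --b--> {1, 2, 3, 4, 5}  [seen]
{1, 3, 4, 5} --c--> {1, 2, 3, 4, 5}  [seen]
{5} --a--> {2, 5}  [new]
{5} --b--> {3, 4}  [new]
{5} --c--> {2, 3, 4}  [seen]
{1, 5} --a--> {2, 3, 4, 5}  [new]
{1, 5} --b--> {1, 3, 4, 5}  [seen]
{1, 5} --c--> {2, 3, 4, 5}  [seen]
{1, 2, 4, 5} --a--> {1, 2, 3, 4, 5}  [seen]
{1, 2, 4, 5} --b--> {1, 2, 3, 4, 5}  [seen]
{1, 2, 4, 5} --c--> {1, 2, 3, 4, 5}  [seen]
{1, 2, 3, 4, 5} --a--> {1, 2, 3, 4, 5}  [seen]
{1, 2, 3, 4, 5} --b--> {1, 2, 3, 4, 5}  [seen]
{1, 2, 3, 4, 5} --c--> {1, 2, 3, 4, 5}  [seen]
{2, 5} --a--> {1, 2, 5}  [new]
{2, 5} --b--> {1, 2, 3, 4, 5}  [seen]
{2, 5} --c--> {2, 3, 4, 5}  [seen]
{3, 4} --a--> {1, 5}  [seen]
{3, 4} --b--> {1, 2, 4}  [new]
{3, 4} --c--> {1, 2, 3, 4, 5}  [seen]
{2, 3, 4, 5} --a--> {1, 2, 5}  [seen]
{2, 3, 4, 5} --b--> {1, 2, 3, 4, 5}  [seen]
{2, 3, 4, 5} --c--> {1, 2, 3, 4, 5}  [seen]
{1, 2, 5} --a--> {1, 2, 3, 4, 5}  [seen]
{1, 2, 5} --b--> {1, 2, 3, 4, 5}  [seen]
{1, 2, 5} --c--> {2, 3, 4, 5}  [seen]
{1, 2, 4} --a--> {1, 2, 3, 4, 5}  [seen]
{1, 2, 4} --b--> {1, 2, 3, 4, 5}  [seen]
{1, 2, 4} --c--> {1, 2, 3, 4, 5}  [seen]
Reachable DFA states: {1}, {2, 3, 4}, {1, 3, 4, 5}, {5}, {1, 5}, {1, 2, 4, 5}, {1, 2, 3, 4, 5}, {2, 5}, {3, 4}, {2, 3, 4, 5}, {1, 2, 5}, {1, 2, 4}.

12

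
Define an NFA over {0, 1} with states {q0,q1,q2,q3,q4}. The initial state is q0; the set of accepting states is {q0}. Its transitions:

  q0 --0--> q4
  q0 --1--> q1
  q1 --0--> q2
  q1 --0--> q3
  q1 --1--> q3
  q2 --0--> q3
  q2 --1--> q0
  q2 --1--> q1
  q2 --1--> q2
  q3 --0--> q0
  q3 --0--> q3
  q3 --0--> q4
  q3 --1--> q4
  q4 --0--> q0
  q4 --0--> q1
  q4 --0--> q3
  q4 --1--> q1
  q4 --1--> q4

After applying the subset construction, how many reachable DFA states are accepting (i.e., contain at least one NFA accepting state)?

Start state of the DFA: {q0}.
{q0} --0--> {q4}  [new]
{q0} --1--> {q1}  [new]
{q4} --0--> {q0,q1,q3}  [new]
{q4} --1--> {q1,q4}  [new]
{q1} --0--> {q2,q3}  [new]
{q1} --1--> {q3}  [new]
{q0,q1,q3} --0--> {q0,q2,q3,q4}  [new]
{q0,q1,q3} --1--> {q1,q3,q4}  [new]
{q1,q4} --0--> {q0,q1,q2,q3}  [new]
{q1,q4} --1--> {q1,q3,q4}  [seen]
{q2,q3} --0--> {q0,q3,q4}  [new]
{q2,q3} --1--> {q0,q1,q2,q4}  [new]
{q3} --0--> {q0,q3,q4}  [seen]
{q3} --1--> {q4}  [seen]
{q0,q2,q3,q4} --0--> {q0,q1,q3,q4}  [new]
{q0,q2,q3,q4} --1--> {q0,q1,q2,q4}  [seen]
{q1,q3,q4} --0--> {q0,q1,q2,q3,q4}  [new]
{q1,q3,q4} --1--> {q1,q3,q4}  [seen]
{q0,q1,q2,q3} --0--> {q0,q2,q3,q4}  [seen]
{q0,q1,q2,q3} --1--> {q0,q1,q2,q3,q4}  [seen]
{q0,q3,q4} --0--> {q0,q1,q3,q4}  [seen]
{q0,q3,q4} --1--> {q1,q4}  [seen]
{q0,q1,q2,q4} --0--> {q0,q1,q2,q3,q4}  [seen]
{q0,q1,q2,q4} --1--> {q0,q1,q2,q3,q4}  [seen]
{q0,q1,q3,q4} --0--> {q0,q1,q2,q3,q4}  [seen]
{q0,q1,q3,q4} --1--> {q1,q3,q4}  [seen]
{q0,q1,q2,q3,q4} --0--> {q0,q1,q2,q3,q4}  [seen]
{q0,q1,q2,q3,q4} --1--> {q0,q1,q2,q3,q4}  [seen]
Reachable DFA states: {q0}, {q4}, {q1}, {q0,q1,q3}, {q1,q4}, {q2,q3}, {q3}, {q0,q2,q3,q4}, {q1,q3,q4}, {q0,q1,q2,q3}, {q0,q3,q4}, {q0,q1,q2,q4}, {q0,q1,q3,q4}, {q0,q1,q2,q3,q4}.
Accepting DFA states (contain an NFA accepting state): {q0}, {q0,q1,q3}, {q0,q2,q3,q4}, {q0,q1,q2,q3}, {q0,q3,q4}, {q0,q1,q2,q4}, {q0,q1,q3,q4}, {q0,q1,q2,q3,q4}.

8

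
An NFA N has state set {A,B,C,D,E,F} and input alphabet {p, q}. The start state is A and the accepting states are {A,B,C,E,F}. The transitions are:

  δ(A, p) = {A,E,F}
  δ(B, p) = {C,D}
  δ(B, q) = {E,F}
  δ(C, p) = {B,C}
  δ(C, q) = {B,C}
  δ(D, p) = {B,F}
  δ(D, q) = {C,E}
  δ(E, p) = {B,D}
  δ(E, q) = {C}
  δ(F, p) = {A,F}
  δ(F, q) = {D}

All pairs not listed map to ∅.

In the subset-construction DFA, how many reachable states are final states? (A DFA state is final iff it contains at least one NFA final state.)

Start state of the DFA: {A}.
{A} --p--> {A,E,F}  [new]
{A} --q--> ∅  [new]
{A,E,F} --p--> {A,B,D,E,F}  [new]
{A,E,F} --q--> {C,D}  [new]
∅ --p--> ∅  [seen]
∅ --q--> ∅  [seen]
{A,B,D,E,F} --p--> {A,B,C,D,E,F}  [new]
{A,B,D,E,F} --q--> {C,D,E,F}  [new]
{C,D} --p--> {B,C,F}  [new]
{C,D} --q--> {B,C,E}  [new]
{A,B,C,D,E,F} --p--> {A,B,C,D,E,F}  [seen]
{A,B,C,D,E,F} --q--> {B,C,D,E,F}  [new]
{C,D,E,F} --p--> {A,B,C,D,F}  [new]
{C,D,E,F} --q--> {B,C,D,E}  [new]
{B,C,F} --p--> {A,B,C,D,F}  [seen]
{B,C,F} --q--> {B,C,D,E,F}  [seen]
{B,C,E} --p--> {B,C,D}  [new]
{B,C,E} --q--> {B,C,E,F}  [new]
{B,C,D,E,F} --p--> {A,B,C,D,F}  [seen]
{B,C,D,E,F} --q--> {B,C,D,E,F}  [seen]
{A,B,C,D,F} --p--> {A,B,C,D,E,F}  [seen]
{A,B,C,D,F} --q--> {B,C,D,E,F}  [seen]
{B,C,D,E} --p--> {B,C,D,F}  [new]
{B,C,D,E} --q--> {B,C,E,F}  [seen]
{B,C,D} --p--> {B,C,D,F}  [seen]
{B,C,D} --q--> {B,C,E,F}  [seen]
{B,C,E,F} --p--> {A,B,C,D,F}  [seen]
{B,C,E,F} --q--> {B,C,D,E,F}  [seen]
{B,C,D,F} --p--> {A,B,C,D,F}  [seen]
{B,C,D,F} --q--> {B,C,D,E,F}  [seen]
Reachable DFA states: {A}, {A,E,F}, ∅, {A,B,D,E,F}, {C,D}, {A,B,C,D,E,F}, {C,D,E,F}, {B,C,F}, {B,C,E}, {B,C,D,E,F}, {A,B,C,D,F}, {B,C,D,E}, {B,C,D}, {B,C,E,F}, {B,C,D,F}.
Accepting DFA states (contain an NFA accepting state): {A}, {A,E,F}, {A,B,D,E,F}, {C,D}, {A,B,C,D,E,F}, {C,D,E,F}, {B,C,F}, {B,C,E}, {B,C,D,E,F}, {A,B,C,D,F}, {B,C,D,E}, {B,C,D}, {B,C,E,F}, {B,C,D,F}.

14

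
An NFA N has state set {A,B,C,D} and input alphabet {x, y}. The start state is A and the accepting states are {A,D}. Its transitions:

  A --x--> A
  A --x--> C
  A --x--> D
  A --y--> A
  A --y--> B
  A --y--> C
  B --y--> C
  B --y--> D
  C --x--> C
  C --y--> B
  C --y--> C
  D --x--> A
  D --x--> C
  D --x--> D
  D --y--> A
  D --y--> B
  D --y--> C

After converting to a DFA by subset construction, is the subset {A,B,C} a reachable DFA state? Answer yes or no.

yes

Start state of the DFA: {A}.
{A} --x--> {A,C,D}  [new]
{A} --y--> {A,B,C}  [new]
{A,C,D} --x--> {A,C,D}  [seen]
{A,C,D} --y--> {A,B,C}  [seen]
{A,B,C} --x--> {A,C,D}  [seen]
{A,B,C} --y--> {A,B,C,D}  [new]
{A,B,C,D} --x--> {A,C,D}  [seen]
{A,B,C,D} --y--> {A,B,C,D}  [seen]
Reachable DFA states: {A}, {A,C,D}, {A,B,C}, {A,B,C,D}.
{A,B,C} is among them.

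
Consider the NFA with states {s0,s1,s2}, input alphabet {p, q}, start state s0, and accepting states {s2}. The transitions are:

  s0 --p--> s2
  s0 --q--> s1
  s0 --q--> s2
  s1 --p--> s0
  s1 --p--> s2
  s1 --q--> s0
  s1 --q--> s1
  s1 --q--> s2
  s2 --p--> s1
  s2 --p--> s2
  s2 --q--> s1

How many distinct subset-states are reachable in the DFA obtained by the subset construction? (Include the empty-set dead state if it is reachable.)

6

Start state of the DFA: {s0}.
{s0} --p--> {s2}  [new]
{s0} --q--> {s1,s2}  [new]
{s2} --p--> {s1,s2}  [seen]
{s2} --q--> {s1}  [new]
{s1,s2} --p--> {s0,s1,s2}  [new]
{s1,s2} --q--> {s0,s1,s2}  [seen]
{s1} --p--> {s0,s2}  [new]
{s1} --q--> {s0,s1,s2}  [seen]
{s0,s1,s2} --p--> {s0,s1,s2}  [seen]
{s0,s1,s2} --q--> {s0,s1,s2}  [seen]
{s0,s2} --p--> {s1,s2}  [seen]
{s0,s2} --q--> {s1,s2}  [seen]
Reachable DFA states: {s0}, {s2}, {s1,s2}, {s1}, {s0,s1,s2}, {s0,s2}.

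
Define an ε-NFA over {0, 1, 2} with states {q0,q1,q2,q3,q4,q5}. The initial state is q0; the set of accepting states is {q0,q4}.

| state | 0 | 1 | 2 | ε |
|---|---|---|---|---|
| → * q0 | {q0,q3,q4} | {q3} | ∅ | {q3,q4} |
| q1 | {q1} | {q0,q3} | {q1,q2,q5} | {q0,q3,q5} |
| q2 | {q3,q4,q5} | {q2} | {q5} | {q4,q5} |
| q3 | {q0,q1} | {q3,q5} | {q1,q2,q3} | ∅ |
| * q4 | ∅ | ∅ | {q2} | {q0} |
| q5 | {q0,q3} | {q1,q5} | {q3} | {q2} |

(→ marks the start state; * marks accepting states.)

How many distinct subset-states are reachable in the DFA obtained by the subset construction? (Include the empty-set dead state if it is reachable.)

Start state of the DFA: {q0,q3,q4} (ε-closure of the NFA start).
{q0,q3,q4} --0--> {q0,q1,q2,q3,q4,q5}  [new]
{q0,q3,q4} --1--> {q0,q2,q3,q4,q5}  [new]
{q0,q3,q4} --2--> {q0,q1,q2,q3,q4,q5}  [seen]
{q0,q1,q2,q3,q4,q5} --0--> {q0,q1,q2,q3,q4,q5}  [seen]
{q0,q1,q2,q3,q4,q5} --1--> {q0,q1,q2,q3,q4,q5}  [seen]
{q0,q1,q2,q3,q4,q5} --2--> {q0,q1,q2,q3,q4,q5}  [seen]
{q0,q2,q3,q4,q5} --0--> {q0,q1,q2,q3,q4,q5}  [seen]
{q0,q2,q3,q4,q5} --1--> {q0,q1,q2,q3,q4,q5}  [seen]
{q0,q2,q3,q4,q5} --2--> {q0,q1,q2,q3,q4,q5}  [seen]
Reachable DFA states: {q0,q3,q4}, {q0,q1,q2,q3,q4,q5}, {q0,q2,q3,q4,q5}.

3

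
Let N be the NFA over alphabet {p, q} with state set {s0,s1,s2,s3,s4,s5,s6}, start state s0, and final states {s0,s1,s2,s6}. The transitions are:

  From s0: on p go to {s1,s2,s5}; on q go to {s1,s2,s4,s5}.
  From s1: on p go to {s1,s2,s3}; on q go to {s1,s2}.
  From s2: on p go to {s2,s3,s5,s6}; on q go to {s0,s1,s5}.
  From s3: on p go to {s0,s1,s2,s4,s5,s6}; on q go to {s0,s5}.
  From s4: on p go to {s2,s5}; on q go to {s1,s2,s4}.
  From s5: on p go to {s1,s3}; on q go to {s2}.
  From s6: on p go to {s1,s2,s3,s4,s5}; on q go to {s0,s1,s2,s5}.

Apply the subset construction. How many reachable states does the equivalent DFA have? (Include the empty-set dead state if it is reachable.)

7

Start state of the DFA: {s0}.
{s0} --p--> {s1,s2,s5}  [new]
{s0} --q--> {s1,s2,s4,s5}  [new]
{s1,s2,s5} --p--> {s1,s2,s3,s5,s6}  [new]
{s1,s2,s5} --q--> {s0,s1,s2,s5}  [new]
{s1,s2,s4,s5} --p--> {s1,s2,s3,s5,s6}  [seen]
{s1,s2,s4,s5} --q--> {s0,s1,s2,s4,s5}  [new]
{s1,s2,s3,s5,s6} --p--> {s0,s1,s2,s3,s4,s5,s6}  [new]
{s1,s2,s3,s5,s6} --q--> {s0,s1,s2,s5}  [seen]
{s0,s1,s2,s5} --p--> {s1,s2,s3,s5,s6}  [seen]
{s0,s1,s2,s5} --q--> {s0,s1,s2,s4,s5}  [seen]
{s0,s1,s2,s4,s5} --p--> {s1,s2,s3,s5,s6}  [seen]
{s0,s1,s2,s4,s5} --q--> {s0,s1,s2,s4,s5}  [seen]
{s0,s1,s2,s3,s4,s5,s6} --p--> {s0,s1,s2,s3,s4,s5,s6}  [seen]
{s0,s1,s2,s3,s4,s5,s6} --q--> {s0,s1,s2,s4,s5}  [seen]
Reachable DFA states: {s0}, {s1,s2,s5}, {s1,s2,s4,s5}, {s1,s2,s3,s5,s6}, {s0,s1,s2,s5}, {s0,s1,s2,s4,s5}, {s0,s1,s2,s3,s4,s5,s6}.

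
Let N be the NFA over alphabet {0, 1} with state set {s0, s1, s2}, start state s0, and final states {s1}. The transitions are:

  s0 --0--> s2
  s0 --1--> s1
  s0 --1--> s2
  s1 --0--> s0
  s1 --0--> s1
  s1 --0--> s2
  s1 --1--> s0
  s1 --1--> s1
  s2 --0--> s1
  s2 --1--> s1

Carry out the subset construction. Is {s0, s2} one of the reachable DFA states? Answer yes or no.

Start state of the DFA: {s0}.
{s0} --0--> {s2}  [new]
{s0} --1--> {s1, s2}  [new]
{s2} --0--> {s1}  [new]
{s2} --1--> {s1}  [seen]
{s1, s2} --0--> {s0, s1, s2}  [new]
{s1, s2} --1--> {s0, s1}  [new]
{s1} --0--> {s0, s1, s2}  [seen]
{s1} --1--> {s0, s1}  [seen]
{s0, s1, s2} --0--> {s0, s1, s2}  [seen]
{s0, s1, s2} --1--> {s0, s1, s2}  [seen]
{s0, s1} --0--> {s0, s1, s2}  [seen]
{s0, s1} --1--> {s0, s1, s2}  [seen]
Reachable DFA states: {s0}, {s2}, {s1, s2}, {s1}, {s0, s1, s2}, {s0, s1}.
{s0, s2} is not among them.

no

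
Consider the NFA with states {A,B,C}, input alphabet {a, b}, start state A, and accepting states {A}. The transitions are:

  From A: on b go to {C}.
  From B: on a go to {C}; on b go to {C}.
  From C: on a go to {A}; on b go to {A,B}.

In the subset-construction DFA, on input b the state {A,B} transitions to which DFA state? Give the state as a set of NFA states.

δ(A,b) = {C}; δ(B,b) = {C}.
Union: {C}.

{C}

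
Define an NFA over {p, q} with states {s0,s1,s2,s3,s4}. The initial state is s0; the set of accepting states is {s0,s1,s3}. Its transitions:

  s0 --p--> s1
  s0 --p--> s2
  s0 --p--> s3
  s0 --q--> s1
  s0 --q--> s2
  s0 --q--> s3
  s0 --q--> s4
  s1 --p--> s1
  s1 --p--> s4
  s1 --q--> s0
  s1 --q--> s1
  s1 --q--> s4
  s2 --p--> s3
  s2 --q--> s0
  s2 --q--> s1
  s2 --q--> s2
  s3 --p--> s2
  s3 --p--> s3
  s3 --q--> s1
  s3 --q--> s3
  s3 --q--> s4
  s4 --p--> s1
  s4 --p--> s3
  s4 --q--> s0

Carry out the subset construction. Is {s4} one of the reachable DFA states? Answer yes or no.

Start state of the DFA: {s0}.
{s0} --p--> {s1,s2,s3}  [new]
{s0} --q--> {s1,s2,s3,s4}  [new]
{s1,s2,s3} --p--> {s1,s2,s3,s4}  [seen]
{s1,s2,s3} --q--> {s0,s1,s2,s3,s4}  [new]
{s1,s2,s3,s4} --p--> {s1,s2,s3,s4}  [seen]
{s1,s2,s3,s4} --q--> {s0,s1,s2,s3,s4}  [seen]
{s0,s1,s2,s3,s4} --p--> {s1,s2,s3,s4}  [seen]
{s0,s1,s2,s3,s4} --q--> {s0,s1,s2,s3,s4}  [seen]
Reachable DFA states: {s0}, {s1,s2,s3}, {s1,s2,s3,s4}, {s0,s1,s2,s3,s4}.
{s4} is not among them.

no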